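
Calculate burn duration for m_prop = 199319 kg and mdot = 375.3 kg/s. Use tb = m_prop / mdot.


tb = 199319 / 375.3 = 531.1 s

531.1 s


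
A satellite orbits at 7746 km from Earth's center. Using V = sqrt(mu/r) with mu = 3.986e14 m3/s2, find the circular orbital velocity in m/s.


V = sqrt(3.986e14 / 7746000) = 7173 m/s

7173 m/s


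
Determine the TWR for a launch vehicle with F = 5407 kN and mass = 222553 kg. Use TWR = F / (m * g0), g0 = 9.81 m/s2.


TWR = 5407000 / (222553 * 9.81) = 2.48

2.48


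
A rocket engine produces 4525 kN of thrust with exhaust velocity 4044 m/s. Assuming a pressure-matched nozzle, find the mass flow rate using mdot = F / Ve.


mdot = F / Ve = 4525000 / 4044 = 1118.9 kg/s

1118.9 kg/s


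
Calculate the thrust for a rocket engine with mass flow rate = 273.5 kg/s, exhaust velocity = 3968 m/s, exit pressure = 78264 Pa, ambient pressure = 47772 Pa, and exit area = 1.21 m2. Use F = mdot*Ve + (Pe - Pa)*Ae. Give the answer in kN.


F = 273.5 * 3968 + (78264 - 47772) * 1.21 = 1.1221e+06 N = 1122.1 kN

1122.1 kN


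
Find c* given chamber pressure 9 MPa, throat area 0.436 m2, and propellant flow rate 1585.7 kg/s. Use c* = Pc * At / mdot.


c* = 9e6 * 0.436 / 1585.7 = 2475 m/s

2475 m/s


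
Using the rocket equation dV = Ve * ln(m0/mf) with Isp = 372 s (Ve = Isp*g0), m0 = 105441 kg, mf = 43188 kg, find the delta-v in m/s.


Ve = 372 * 9.81 = 3649.32 m/s
dV = 3649.32 * ln(105441/43188) = 3257 m/s

3257 m/s


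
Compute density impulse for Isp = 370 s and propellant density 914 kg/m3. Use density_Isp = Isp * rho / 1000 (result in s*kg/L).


rho*Isp = 370 * 914 / 1000 = 338 s*kg/L

338 s*kg/L


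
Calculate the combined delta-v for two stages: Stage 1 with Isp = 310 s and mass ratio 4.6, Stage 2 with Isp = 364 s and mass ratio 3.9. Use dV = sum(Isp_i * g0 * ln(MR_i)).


dV1 = 310 * 9.81 * ln(4.6) = 4640.9 m/s
dV2 = 364 * 9.81 * ln(3.9) = 4859.8 m/s
Total dV = 4640.9 + 4859.8 = 9500.7 m/s ~ 9501 m/s

9501 m/s


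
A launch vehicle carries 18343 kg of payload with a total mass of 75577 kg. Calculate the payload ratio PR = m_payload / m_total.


PR = 18343 / 75577 = 0.2427

0.2427


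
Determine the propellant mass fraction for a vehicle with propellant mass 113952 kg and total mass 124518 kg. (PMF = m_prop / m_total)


PMF = 113952 / 124518 = 0.915

0.915


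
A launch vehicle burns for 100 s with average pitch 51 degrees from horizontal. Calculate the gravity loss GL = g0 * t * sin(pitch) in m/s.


GL = 9.81 * 100 * sin(51 deg) = 762 m/s

762 m/s


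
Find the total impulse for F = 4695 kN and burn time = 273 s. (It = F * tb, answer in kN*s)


It = 4695 * 273 = 1281735 kN*s

1281735 kN*s


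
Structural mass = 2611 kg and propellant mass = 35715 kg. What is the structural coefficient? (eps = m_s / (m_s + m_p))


eps = 2611 / (2611 + 35715) = 0.0681

0.0681


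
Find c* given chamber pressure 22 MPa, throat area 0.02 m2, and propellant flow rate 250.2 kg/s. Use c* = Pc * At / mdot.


c* = 22e6 * 0.02 / 250.2 = 1759 m/s

1759 m/s


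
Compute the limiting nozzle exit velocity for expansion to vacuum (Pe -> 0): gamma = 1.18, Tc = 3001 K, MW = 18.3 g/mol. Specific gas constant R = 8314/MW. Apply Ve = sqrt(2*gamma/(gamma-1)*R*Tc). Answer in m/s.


R = 8314 / 18.3 = 454.32 J/(kg.K)
Ve = sqrt(2 * 1.18 / (1.18 - 1) * 454.32 * 3001) = 4228 m/s

4228 m/s


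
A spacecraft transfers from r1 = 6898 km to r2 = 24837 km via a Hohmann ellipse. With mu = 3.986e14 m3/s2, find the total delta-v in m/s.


V1 = sqrt(mu/r1) = 7601.64 m/s
dV1 = V1*(sqrt(2*r2/(r1+r2)) - 1) = 1908.84 m/s
V2 = sqrt(mu/r2) = 4006.08 m/s
dV2 = V2*(1 - sqrt(2*r1/(r1+r2))) = 1364.72 m/s
Total dV = 3274 m/s

3274 m/s


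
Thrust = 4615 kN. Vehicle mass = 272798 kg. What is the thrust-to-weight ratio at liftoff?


TWR = 4615000 / (272798 * 9.81) = 1.72

1.72


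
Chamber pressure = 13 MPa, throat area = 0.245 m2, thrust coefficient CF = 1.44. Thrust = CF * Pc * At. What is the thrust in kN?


F = 1.44 * 13e6 * 0.245 = 4.5864e+06 N = 4586.4 kN

4586.4 kN


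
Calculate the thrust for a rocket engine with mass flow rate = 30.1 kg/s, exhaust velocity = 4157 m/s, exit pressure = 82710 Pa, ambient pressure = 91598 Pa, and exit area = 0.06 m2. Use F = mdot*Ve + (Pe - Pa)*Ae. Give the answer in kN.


F = 30.1 * 4157 + (82710 - 91598) * 0.06 = 124592.0 N = 124.6 kN

124.6 kN


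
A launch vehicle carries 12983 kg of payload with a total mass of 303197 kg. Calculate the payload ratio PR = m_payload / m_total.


PR = 12983 / 303197 = 0.0428

0.0428


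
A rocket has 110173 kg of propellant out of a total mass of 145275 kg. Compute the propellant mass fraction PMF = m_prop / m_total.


PMF = 110173 / 145275 = 0.758

0.758


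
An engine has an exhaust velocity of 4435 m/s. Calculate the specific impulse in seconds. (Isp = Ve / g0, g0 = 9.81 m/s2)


Isp = Ve / g0 = 4435 / 9.81 = 452.1 s

452.1 s


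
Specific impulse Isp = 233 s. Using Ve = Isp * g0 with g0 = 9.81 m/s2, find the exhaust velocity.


Ve = Isp * g0 = 233 * 9.81 = 2285.7 m/s

2285.7 m/s


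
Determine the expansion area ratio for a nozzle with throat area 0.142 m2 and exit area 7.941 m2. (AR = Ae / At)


AR = 7.941 / 0.142 = 55.9

55.9


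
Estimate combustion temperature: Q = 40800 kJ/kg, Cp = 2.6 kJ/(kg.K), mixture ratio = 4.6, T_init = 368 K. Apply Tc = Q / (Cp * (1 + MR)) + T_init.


Tc = 40800 / (2.6 * (1 + 4.6)) + 368 = 3170 K

3170 K


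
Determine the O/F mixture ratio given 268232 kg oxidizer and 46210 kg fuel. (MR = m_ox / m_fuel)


MR = 268232 / 46210 = 5.8

5.8


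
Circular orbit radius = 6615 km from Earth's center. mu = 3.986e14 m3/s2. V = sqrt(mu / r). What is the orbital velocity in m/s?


V = sqrt(3.986e14 / 6615000) = 7763 m/s

7763 m/s


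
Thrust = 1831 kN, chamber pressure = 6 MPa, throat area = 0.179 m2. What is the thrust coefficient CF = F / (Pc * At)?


CF = 1831000 / (6e6 * 0.179) = 1.7

1.7


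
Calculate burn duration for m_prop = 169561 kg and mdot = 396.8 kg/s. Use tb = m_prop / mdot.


tb = 169561 / 396.8 = 427.3 s

427.3 s


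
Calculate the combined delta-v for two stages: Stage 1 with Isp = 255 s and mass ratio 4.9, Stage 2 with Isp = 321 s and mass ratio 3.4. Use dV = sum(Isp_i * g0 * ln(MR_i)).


dV1 = 255 * 9.81 * ln(4.9) = 3975.6 m/s
dV2 = 321 * 9.81 * ln(3.4) = 3853.7 m/s
Total dV = 3975.6 + 3853.7 = 7829.3 m/s ~ 7829 m/s

7829 m/s


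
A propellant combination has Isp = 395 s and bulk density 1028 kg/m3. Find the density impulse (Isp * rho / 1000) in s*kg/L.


rho*Isp = 395 * 1028 / 1000 = 406 s*kg/L

406 s*kg/L


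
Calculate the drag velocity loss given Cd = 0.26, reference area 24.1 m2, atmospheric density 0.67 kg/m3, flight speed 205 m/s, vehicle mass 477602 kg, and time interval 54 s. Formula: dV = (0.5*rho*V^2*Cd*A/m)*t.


D = 0.5 * 0.67 * 205^2 * 0.26 * 24.1 = 88215.1 N
a = 88215.1 / 477602 = 0.1847 m/s2
dV = 0.1847 * 54 = 10.0 m/s

10.0 m/s


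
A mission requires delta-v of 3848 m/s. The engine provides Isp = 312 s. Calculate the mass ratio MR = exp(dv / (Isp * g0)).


Ve = 312 * 9.81 = 3060.72 m/s
MR = exp(3848 / 3060.72) = 3.516

3.516


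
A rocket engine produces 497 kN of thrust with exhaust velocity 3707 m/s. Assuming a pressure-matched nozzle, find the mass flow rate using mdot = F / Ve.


mdot = F / Ve = 497000 / 3707 = 134.1 kg/s

134.1 kg/s


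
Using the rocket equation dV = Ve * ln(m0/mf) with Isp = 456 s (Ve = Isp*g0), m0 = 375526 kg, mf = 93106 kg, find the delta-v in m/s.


Ve = 456 * 9.81 = 4473.36 m/s
dV = 4473.36 * ln(375526/93106) = 6238 m/s

6238 m/s


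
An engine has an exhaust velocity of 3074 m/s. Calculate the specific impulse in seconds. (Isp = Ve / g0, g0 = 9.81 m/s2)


Isp = Ve / g0 = 3074 / 9.81 = 313.4 s

313.4 s


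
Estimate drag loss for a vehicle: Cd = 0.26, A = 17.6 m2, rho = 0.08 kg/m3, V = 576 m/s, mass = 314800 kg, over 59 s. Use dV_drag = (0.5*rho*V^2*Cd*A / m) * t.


D = 0.5 * 0.08 * 576^2 * 0.26 * 17.6 = 60728.28 N
a = 60728.28 / 314800 = 0.1929 m/s2
dV = 0.1929 * 59 = 11.4 m/s

11.4 m/s


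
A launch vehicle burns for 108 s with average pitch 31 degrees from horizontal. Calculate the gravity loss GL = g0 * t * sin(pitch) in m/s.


GL = 9.81 * 108 * sin(31 deg) = 546 m/s

546 m/s


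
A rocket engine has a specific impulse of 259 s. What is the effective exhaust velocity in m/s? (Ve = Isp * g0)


Ve = Isp * g0 = 259 * 9.81 = 2540.8 m/s

2540.8 m/s


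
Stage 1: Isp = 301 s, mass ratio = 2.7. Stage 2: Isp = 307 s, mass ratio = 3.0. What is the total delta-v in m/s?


dV1 = 301 * 9.81 * ln(2.7) = 2932.9 m/s
dV2 = 307 * 9.81 * ln(3.0) = 3308.7 m/s
Total dV = 2932.9 + 3308.7 = 6241.6 m/s ~ 6242 m/s

6242 m/s


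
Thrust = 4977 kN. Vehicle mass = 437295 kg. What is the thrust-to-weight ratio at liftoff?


TWR = 4977000 / (437295 * 9.81) = 1.16

1.16


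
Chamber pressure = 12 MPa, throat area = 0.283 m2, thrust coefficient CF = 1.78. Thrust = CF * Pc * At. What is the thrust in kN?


F = 1.78 * 12e6 * 0.283 = 6.0449e+06 N = 6044.9 kN

6044.9 kN


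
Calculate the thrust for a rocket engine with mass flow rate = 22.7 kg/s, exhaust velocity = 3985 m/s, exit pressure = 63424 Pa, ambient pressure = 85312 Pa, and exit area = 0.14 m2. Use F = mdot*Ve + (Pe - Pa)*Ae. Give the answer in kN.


F = 22.7 * 3985 + (63424 - 85312) * 0.14 = 87395.0 N = 87.4 kN

87.4 kN


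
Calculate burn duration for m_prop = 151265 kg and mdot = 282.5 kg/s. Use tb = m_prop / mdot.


tb = 151265 / 282.5 = 535.5 s

535.5 s


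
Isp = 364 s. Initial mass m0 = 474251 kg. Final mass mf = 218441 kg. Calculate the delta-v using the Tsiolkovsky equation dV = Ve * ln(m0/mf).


Ve = 364 * 9.81 = 3570.84 m/s
dV = 3570.84 * ln(474251/218441) = 2768 m/s

2768 m/s


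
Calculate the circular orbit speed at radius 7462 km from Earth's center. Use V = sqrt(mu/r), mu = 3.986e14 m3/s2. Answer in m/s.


V = sqrt(3.986e14 / 7462000) = 7309 m/s

7309 m/s


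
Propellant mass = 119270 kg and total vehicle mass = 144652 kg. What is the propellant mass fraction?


PMF = 119270 / 144652 = 0.825

0.825


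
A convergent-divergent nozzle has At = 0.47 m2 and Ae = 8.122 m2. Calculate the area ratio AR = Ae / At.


AR = 8.122 / 0.47 = 17.3

17.3


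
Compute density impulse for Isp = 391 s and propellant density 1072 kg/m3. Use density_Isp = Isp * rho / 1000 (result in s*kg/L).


rho*Isp = 391 * 1072 / 1000 = 419 s*kg/L

419 s*kg/L


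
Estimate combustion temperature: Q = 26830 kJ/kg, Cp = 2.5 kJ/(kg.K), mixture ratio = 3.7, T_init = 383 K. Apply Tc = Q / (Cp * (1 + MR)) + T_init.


Tc = 26830 / (2.5 * (1 + 3.7)) + 383 = 2666 K

2666 K


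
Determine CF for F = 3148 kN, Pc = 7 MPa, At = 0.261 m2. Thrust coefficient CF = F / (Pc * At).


CF = 3148000 / (7e6 * 0.261) = 1.72

1.72


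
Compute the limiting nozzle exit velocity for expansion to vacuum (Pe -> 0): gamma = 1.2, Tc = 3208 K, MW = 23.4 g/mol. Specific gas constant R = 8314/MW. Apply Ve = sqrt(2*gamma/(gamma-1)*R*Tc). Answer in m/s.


R = 8314 / 23.4 = 355.3 J/(kg.K)
Ve = sqrt(2 * 1.2 / (1.2 - 1) * 355.3 * 3208) = 3698 m/s

3698 m/s


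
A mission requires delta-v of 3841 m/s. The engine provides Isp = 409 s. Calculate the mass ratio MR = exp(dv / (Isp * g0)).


Ve = 409 * 9.81 = 4012.29 m/s
MR = exp(3841 / 4012.29) = 2.605

2.605


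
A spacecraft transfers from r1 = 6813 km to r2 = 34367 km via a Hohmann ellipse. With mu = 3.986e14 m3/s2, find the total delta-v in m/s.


V1 = sqrt(mu/r1) = 7648.91 m/s
dV1 = V1*(sqrt(2*r2/(r1+r2)) - 1) = 2233.03 m/s
V2 = sqrt(mu/r2) = 3405.63 m/s
dV2 = V2*(1 - sqrt(2*r1/(r1+r2))) = 1446.61 m/s
Total dV = 3680 m/s

3680 m/s


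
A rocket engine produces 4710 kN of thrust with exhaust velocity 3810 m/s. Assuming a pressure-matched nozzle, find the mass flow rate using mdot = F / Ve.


mdot = F / Ve = 4710000 / 3810 = 1236.2 kg/s

1236.2 kg/s


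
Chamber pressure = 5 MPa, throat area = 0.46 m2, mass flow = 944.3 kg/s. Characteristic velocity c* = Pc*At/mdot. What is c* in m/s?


c* = 5e6 * 0.46 / 944.3 = 2436 m/s

2436 m/s


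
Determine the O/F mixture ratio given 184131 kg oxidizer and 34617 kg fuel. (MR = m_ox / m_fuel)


MR = 184131 / 34617 = 5.32

5.32


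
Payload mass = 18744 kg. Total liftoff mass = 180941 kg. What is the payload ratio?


PR = 18744 / 180941 = 0.1036

0.1036


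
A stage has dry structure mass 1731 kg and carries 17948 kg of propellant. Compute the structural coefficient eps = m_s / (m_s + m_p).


eps = 1731 / (1731 + 17948) = 0.088

0.088


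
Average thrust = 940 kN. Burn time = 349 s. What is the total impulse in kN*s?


It = 940 * 349 = 328060 kN*s

328060 kN*s


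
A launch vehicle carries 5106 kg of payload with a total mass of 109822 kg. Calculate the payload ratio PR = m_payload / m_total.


PR = 5106 / 109822 = 0.0465

0.0465


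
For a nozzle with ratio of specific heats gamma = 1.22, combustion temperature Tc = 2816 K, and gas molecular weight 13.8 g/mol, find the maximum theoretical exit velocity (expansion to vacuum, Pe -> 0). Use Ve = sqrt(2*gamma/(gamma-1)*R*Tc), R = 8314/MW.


R = 8314 / 13.8 = 602.46 J/(kg.K)
Ve = sqrt(2 * 1.22 / (1.22 - 1) * 602.46 * 2816) = 4338 m/s

4338 m/s


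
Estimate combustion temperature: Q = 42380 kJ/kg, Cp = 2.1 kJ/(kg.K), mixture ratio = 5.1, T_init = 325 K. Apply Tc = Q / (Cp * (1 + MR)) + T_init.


Tc = 42380 / (2.1 * (1 + 5.1)) + 325 = 3633 K

3633 K


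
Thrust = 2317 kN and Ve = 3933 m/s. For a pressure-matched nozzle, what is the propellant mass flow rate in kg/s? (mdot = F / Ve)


mdot = F / Ve = 2317000 / 3933 = 589.1 kg/s

589.1 kg/s


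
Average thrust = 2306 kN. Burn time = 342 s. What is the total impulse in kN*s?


It = 2306 * 342 = 788652 kN*s

788652 kN*s


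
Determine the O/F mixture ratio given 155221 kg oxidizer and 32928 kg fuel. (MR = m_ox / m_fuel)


MR = 155221 / 32928 = 4.71

4.71


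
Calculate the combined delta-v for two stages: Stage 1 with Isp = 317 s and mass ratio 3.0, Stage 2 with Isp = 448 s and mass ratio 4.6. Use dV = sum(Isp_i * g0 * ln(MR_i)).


dV1 = 317 * 9.81 * ln(3.0) = 3416.4 m/s
dV2 = 448 * 9.81 * ln(4.6) = 6706.8 m/s
Total dV = 3416.4 + 6706.8 = 10123.2 m/s ~ 10123 m/s

10123 m/s


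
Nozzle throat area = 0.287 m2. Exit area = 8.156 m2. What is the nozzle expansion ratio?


AR = 8.156 / 0.287 = 28.4

28.4


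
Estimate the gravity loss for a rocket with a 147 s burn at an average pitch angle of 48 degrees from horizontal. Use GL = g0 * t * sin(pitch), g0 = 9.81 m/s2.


GL = 9.81 * 147 * sin(48 deg) = 1072 m/s

1072 m/s


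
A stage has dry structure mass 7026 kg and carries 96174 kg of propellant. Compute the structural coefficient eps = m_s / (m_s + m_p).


eps = 7026 / (7026 + 96174) = 0.0681

0.0681


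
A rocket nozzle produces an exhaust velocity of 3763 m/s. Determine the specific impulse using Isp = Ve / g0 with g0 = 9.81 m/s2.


Isp = Ve / g0 = 3763 / 9.81 = 383.6 s

383.6 s


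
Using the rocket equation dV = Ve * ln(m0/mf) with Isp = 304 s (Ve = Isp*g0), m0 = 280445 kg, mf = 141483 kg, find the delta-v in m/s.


Ve = 304 * 9.81 = 2982.24 m/s
dV = 2982.24 * ln(280445/141483) = 2040 m/s

2040 m/s


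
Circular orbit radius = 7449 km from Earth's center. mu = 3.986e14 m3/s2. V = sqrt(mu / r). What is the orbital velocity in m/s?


V = sqrt(3.986e14 / 7449000) = 7315 m/s

7315 m/s


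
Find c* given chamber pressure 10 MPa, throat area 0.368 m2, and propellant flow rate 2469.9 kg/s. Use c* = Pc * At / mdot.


c* = 10e6 * 0.368 / 2469.9 = 1490 m/s

1490 m/s


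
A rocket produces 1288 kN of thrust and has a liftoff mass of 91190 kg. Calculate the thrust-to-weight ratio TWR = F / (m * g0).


TWR = 1288000 / (91190 * 9.81) = 1.44

1.44


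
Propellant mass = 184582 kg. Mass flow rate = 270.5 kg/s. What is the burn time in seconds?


tb = 184582 / 270.5 = 682.4 s

682.4 s


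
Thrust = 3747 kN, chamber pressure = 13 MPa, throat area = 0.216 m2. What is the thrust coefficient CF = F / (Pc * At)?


CF = 3747000 / (13e6 * 0.216) = 1.33

1.33


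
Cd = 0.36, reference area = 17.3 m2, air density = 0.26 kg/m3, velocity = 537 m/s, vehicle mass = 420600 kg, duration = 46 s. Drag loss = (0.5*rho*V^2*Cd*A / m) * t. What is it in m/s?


D = 0.5 * 0.26 * 537^2 * 0.36 * 17.3 = 233475.08 N
a = 233475.08 / 420600 = 0.5551 m/s2
dV = 0.5551 * 46 = 25.5 m/s

25.5 m/s


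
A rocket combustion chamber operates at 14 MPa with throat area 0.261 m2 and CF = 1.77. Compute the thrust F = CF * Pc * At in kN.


F = 1.77 * 14e6 * 0.261 = 6.4676e+06 N = 6467.6 kN

6467.6 kN


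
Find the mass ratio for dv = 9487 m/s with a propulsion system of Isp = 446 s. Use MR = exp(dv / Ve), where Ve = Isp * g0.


Ve = 446 * 9.81 = 4375.26 m/s
MR = exp(9487 / 4375.26) = 8.744

8.744


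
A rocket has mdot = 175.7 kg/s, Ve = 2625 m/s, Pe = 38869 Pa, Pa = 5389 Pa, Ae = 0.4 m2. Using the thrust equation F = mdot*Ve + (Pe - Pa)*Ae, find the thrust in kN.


F = 175.7 * 2625 + (38869 - 5389) * 0.4 = 474604.0 N = 474.6 kN

474.6 kN


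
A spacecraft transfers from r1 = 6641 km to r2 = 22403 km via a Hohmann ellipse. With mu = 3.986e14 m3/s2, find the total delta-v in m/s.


V1 = sqrt(mu/r1) = 7747.33 m/s
dV1 = V1*(sqrt(2*r2/(r1+r2)) - 1) = 1875.26 m/s
V2 = sqrt(mu/r2) = 4218.09 m/s
dV2 = V2*(1 - sqrt(2*r1/(r1+r2))) = 1365.63 m/s
Total dV = 3241 m/s

3241 m/s


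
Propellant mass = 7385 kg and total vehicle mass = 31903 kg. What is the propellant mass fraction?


PMF = 7385 / 31903 = 0.231

0.231


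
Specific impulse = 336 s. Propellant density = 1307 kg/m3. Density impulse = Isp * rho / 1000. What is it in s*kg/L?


rho*Isp = 336 * 1307 / 1000 = 439 s*kg/L

439 s*kg/L


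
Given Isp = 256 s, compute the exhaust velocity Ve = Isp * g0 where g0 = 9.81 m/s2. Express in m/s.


Ve = Isp * g0 = 256 * 9.81 = 2511.4 m/s

2511.4 m/s


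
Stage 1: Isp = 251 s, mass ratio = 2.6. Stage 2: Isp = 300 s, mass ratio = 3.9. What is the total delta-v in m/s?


dV1 = 251 * 9.81 * ln(2.6) = 2352.8 m/s
dV2 = 300 * 9.81 * ln(3.9) = 4005.4 m/s
Total dV = 2352.8 + 4005.4 = 6358.2 m/s ~ 6358 m/s

6358 m/s


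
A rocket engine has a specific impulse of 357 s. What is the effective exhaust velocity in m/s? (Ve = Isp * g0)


Ve = Isp * g0 = 357 * 9.81 = 3502.2 m/s

3502.2 m/s


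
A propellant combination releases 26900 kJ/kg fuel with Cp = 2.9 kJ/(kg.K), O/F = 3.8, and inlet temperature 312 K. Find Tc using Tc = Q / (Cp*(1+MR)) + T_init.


Tc = 26900 / (2.9 * (1 + 3.8)) + 312 = 2244 K

2244 K


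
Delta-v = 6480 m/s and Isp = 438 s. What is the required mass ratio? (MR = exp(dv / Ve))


Ve = 438 * 9.81 = 4296.78 m/s
MR = exp(6480 / 4296.78) = 4.518

4.518


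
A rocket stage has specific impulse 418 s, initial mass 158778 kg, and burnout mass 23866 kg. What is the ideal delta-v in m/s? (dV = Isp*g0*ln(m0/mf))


Ve = 418 * 9.81 = 4100.58 m/s
dV = 4100.58 * ln(158778/23866) = 7771 m/s

7771 m/s


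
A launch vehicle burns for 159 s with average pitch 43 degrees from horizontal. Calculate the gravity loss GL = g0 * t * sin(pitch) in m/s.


GL = 9.81 * 159 * sin(43 deg) = 1064 m/s

1064 m/s


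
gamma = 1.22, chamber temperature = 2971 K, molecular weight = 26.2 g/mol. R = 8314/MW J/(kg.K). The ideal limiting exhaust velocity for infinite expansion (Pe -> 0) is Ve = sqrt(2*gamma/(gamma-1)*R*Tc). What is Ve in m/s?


R = 8314 / 26.2 = 317.33 J/(kg.K)
Ve = sqrt(2 * 1.22 / (1.22 - 1) * 317.33 * 2971) = 3234 m/s

3234 m/s


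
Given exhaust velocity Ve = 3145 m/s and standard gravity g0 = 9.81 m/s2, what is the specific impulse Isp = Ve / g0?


Isp = Ve / g0 = 3145 / 9.81 = 320.6 s

320.6 s


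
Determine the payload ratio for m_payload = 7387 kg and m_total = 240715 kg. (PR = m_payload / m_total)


PR = 7387 / 240715 = 0.0307

0.0307


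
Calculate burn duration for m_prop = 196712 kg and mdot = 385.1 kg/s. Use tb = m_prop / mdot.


tb = 196712 / 385.1 = 510.8 s

510.8 s


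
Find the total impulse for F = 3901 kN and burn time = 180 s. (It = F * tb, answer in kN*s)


It = 3901 * 180 = 702180 kN*s

702180 kN*s


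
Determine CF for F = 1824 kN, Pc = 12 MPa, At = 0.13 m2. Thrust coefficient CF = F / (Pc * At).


CF = 1824000 / (12e6 * 0.13) = 1.17

1.17


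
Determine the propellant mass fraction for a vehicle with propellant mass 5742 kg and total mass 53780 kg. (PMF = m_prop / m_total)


PMF = 5742 / 53780 = 0.107

0.107


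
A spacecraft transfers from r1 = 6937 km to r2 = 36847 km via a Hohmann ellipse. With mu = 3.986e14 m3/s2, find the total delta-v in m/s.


V1 = sqrt(mu/r1) = 7580.24 m/s
dV1 = V1*(sqrt(2*r2/(r1+r2)) - 1) = 2254.01 m/s
V2 = sqrt(mu/r2) = 3289.03 m/s
dV2 = V2*(1 - sqrt(2*r1/(r1+r2))) = 1437.58 m/s
Total dV = 3692 m/s

3692 m/s


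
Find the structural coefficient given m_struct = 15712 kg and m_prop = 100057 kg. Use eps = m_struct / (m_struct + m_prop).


eps = 15712 / (15712 + 100057) = 0.1357

0.1357


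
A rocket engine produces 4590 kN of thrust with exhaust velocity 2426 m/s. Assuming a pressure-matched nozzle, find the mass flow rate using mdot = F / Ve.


mdot = F / Ve = 4590000 / 2426 = 1892.0 kg/s

1892.0 kg/s


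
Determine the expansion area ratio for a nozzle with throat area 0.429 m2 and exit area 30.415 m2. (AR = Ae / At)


AR = 30.415 / 0.429 = 70.9

70.9


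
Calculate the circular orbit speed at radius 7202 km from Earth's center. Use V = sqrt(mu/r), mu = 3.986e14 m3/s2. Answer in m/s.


V = sqrt(3.986e14 / 7202000) = 7439 m/s

7439 m/s


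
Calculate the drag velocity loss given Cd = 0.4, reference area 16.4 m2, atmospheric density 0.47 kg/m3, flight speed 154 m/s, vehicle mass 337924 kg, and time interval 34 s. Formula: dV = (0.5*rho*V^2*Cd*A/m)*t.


D = 0.5 * 0.47 * 154^2 * 0.4 * 16.4 = 36560.59 N
a = 36560.59 / 337924 = 0.1082 m/s2
dV = 0.1082 * 34 = 3.7 m/s

3.7 m/s


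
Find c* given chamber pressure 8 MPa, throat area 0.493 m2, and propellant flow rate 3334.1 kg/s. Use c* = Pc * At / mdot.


c* = 8e6 * 0.493 / 3334.1 = 1183 m/s

1183 m/s


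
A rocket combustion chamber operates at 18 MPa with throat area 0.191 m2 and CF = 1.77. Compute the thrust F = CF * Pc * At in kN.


F = 1.77 * 18e6 * 0.191 = 6.0853e+06 N = 6085.3 kN

6085.3 kN


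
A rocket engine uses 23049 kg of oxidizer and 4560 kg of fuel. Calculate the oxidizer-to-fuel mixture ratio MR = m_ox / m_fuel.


MR = 23049 / 4560 = 5.05

5.05


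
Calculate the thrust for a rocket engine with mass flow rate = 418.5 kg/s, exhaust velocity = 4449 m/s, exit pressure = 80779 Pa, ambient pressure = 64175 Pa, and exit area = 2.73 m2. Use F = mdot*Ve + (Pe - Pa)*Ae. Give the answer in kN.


F = 418.5 * 4449 + (80779 - 64175) * 2.73 = 1.9072e+06 N = 1907.2 kN

1907.2 kN


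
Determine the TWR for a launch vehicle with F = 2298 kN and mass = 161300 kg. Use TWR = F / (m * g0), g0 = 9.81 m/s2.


TWR = 2298000 / (161300 * 9.81) = 1.45

1.45


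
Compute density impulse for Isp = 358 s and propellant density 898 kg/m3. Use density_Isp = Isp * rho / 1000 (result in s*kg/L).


rho*Isp = 358 * 898 / 1000 = 321 s*kg/L

321 s*kg/L


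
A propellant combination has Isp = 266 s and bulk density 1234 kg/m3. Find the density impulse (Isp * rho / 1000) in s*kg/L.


rho*Isp = 266 * 1234 / 1000 = 328 s*kg/L

328 s*kg/L


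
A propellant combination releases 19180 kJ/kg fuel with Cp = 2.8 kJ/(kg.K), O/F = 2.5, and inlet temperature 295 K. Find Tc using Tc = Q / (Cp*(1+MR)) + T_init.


Tc = 19180 / (2.8 * (1 + 2.5)) + 295 = 2252 K

2252 K


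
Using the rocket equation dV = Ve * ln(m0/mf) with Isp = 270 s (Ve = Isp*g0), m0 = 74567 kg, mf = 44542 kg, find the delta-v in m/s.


Ve = 270 * 9.81 = 2648.7 m/s
dV = 2648.7 * ln(74567/44542) = 1365 m/s

1365 m/s


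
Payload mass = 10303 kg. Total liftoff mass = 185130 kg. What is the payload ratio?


PR = 10303 / 185130 = 0.0557

0.0557


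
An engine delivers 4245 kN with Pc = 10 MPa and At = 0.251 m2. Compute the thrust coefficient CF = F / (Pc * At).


CF = 4245000 / (10e6 * 0.251) = 1.69

1.69


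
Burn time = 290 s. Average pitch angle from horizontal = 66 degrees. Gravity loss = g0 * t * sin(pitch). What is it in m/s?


GL = 9.81 * 290 * sin(66 deg) = 2599 m/s

2599 m/s


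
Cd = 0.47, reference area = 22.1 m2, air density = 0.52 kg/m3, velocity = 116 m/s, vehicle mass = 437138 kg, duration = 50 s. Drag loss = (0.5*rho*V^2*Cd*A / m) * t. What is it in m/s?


D = 0.5 * 0.52 * 116^2 * 0.47 * 22.1 = 36339.54 N
a = 36339.54 / 437138 = 0.0831 m/s2
dV = 0.0831 * 50 = 4.2 m/s

4.2 m/s


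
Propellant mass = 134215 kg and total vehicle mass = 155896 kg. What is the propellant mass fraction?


PMF = 134215 / 155896 = 0.861

0.861


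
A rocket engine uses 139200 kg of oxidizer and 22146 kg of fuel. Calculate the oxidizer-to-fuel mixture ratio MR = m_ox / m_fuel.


MR = 139200 / 22146 = 6.29

6.29


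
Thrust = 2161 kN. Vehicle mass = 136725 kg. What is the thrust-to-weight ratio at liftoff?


TWR = 2161000 / (136725 * 9.81) = 1.61

1.61


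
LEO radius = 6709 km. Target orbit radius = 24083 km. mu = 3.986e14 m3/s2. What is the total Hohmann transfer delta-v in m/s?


V1 = sqrt(mu/r1) = 7707.97 m/s
dV1 = V1*(sqrt(2*r2/(r1+r2)) - 1) = 1932.35 m/s
V2 = sqrt(mu/r2) = 4068.3 m/s
dV2 = V2*(1 - sqrt(2*r1/(r1+r2))) = 1382.72 m/s
Total dV = 3315 m/s

3315 m/s


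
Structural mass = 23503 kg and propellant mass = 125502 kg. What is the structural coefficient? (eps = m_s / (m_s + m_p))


eps = 23503 / (23503 + 125502) = 0.1577

0.1577


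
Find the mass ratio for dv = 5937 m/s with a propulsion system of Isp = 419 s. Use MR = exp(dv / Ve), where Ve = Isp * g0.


Ve = 419 * 9.81 = 4110.39 m/s
MR = exp(5937 / 4110.39) = 4.239

4.239


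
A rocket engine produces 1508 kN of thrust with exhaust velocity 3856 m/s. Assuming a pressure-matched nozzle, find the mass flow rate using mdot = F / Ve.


mdot = F / Ve = 1508000 / 3856 = 391.1 kg/s

391.1 kg/s


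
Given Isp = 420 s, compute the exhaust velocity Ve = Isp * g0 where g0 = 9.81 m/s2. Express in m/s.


Ve = Isp * g0 = 420 * 9.81 = 4120.2 m/s

4120.2 m/s


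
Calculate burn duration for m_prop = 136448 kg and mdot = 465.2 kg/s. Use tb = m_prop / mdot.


tb = 136448 / 465.2 = 293.3 s

293.3 s


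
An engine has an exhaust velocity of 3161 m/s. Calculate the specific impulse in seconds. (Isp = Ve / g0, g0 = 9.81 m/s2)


Isp = Ve / g0 = 3161 / 9.81 = 322.2 s

322.2 s


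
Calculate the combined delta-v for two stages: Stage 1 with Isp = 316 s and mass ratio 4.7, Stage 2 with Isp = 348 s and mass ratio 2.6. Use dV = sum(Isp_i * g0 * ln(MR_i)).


dV1 = 316 * 9.81 * ln(4.7) = 4797.4 m/s
dV2 = 348 * 9.81 * ln(2.6) = 3262.0 m/s
Total dV = 4797.4 + 3262.0 = 8059.4 m/s ~ 8059 m/s

8059 m/s


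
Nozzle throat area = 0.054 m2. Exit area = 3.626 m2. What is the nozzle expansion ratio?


AR = 3.626 / 0.054 = 67.1

67.1


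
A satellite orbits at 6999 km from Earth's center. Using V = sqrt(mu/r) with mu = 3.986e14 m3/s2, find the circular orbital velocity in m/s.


V = sqrt(3.986e14 / 6999000) = 7547 m/s

7547 m/s


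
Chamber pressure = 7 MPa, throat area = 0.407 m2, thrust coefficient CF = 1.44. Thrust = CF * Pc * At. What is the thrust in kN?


F = 1.44 * 7e6 * 0.407 = 4.1026e+06 N = 4102.6 kN

4102.6 kN


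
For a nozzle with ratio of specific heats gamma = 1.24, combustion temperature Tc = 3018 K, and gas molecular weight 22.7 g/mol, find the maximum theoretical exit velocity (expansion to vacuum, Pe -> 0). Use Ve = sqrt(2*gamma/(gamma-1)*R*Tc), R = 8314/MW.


R = 8314 / 22.7 = 366.26 J/(kg.K)
Ve = sqrt(2 * 1.24 / (1.24 - 1) * 366.26 * 3018) = 3380 m/s

3380 m/s


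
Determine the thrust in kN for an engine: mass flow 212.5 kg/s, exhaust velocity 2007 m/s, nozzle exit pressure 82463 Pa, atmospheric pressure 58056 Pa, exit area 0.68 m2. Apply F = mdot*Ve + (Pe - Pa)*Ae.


F = 212.5 * 2007 + (82463 - 58056) * 0.68 = 443084.0 N = 443.1 kN

443.1 kN


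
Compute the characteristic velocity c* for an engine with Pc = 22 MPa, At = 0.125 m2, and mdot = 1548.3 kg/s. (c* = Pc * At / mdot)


c* = 22e6 * 0.125 / 1548.3 = 1776 m/s

1776 m/s


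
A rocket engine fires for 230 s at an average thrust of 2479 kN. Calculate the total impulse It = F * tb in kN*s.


It = 2479 * 230 = 570170 kN*s

570170 kN*s


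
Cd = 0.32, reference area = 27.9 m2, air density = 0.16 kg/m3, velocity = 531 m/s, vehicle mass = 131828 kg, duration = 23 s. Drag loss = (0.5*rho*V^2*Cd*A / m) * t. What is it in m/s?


D = 0.5 * 0.16 * 531^2 * 0.32 * 27.9 = 201387.82 N
a = 201387.82 / 131828 = 1.5277 m/s2
dV = 1.5277 * 23 = 35.1 m/s

35.1 m/s


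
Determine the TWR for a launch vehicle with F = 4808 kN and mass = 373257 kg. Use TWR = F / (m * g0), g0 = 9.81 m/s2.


TWR = 4808000 / (373257 * 9.81) = 1.31

1.31


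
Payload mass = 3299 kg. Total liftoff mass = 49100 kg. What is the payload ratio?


PR = 3299 / 49100 = 0.0672

0.0672


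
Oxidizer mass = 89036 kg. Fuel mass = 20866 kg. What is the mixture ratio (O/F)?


MR = 89036 / 20866 = 4.27

4.27


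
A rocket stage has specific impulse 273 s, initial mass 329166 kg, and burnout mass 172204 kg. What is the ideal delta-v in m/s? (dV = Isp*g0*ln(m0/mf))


Ve = 273 * 9.81 = 2678.13 m/s
dV = 2678.13 * ln(329166/172204) = 1735 m/s

1735 m/s


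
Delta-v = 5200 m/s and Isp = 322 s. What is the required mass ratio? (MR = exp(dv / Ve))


Ve = 322 * 9.81 = 3158.82 m/s
MR = exp(5200 / 3158.82) = 5.187

5.187


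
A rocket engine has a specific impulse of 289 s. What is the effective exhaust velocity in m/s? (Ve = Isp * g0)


Ve = Isp * g0 = 289 * 9.81 = 2835.1 m/s

2835.1 m/s


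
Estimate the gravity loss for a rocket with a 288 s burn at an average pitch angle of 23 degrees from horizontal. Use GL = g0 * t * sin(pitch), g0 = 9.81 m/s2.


GL = 9.81 * 288 * sin(23 deg) = 1104 m/s

1104 m/s


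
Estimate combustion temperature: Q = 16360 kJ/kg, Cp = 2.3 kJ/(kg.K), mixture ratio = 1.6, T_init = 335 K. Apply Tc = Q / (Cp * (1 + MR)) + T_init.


Tc = 16360 / (2.3 * (1 + 1.6)) + 335 = 3071 K

3071 K


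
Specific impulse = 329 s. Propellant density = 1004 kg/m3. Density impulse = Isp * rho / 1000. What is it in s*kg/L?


rho*Isp = 329 * 1004 / 1000 = 330 s*kg/L

330 s*kg/L


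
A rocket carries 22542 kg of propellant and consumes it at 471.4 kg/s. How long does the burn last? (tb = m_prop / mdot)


tb = 22542 / 471.4 = 47.8 s

47.8 s


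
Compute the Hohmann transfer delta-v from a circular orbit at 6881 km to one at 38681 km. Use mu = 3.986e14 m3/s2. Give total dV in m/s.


V1 = sqrt(mu/r1) = 7611.02 m/s
dV1 = V1*(sqrt(2*r2/(r1+r2)) - 1) = 2306.55 m/s
V2 = sqrt(mu/r2) = 3210.11 m/s
dV2 = V2*(1 - sqrt(2*r1/(r1+r2))) = 1445.86 m/s
Total dV = 3752 m/s

3752 m/s


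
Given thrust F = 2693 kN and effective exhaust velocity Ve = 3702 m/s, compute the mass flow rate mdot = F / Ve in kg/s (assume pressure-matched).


mdot = F / Ve = 2693000 / 3702 = 727.4 kg/s

727.4 kg/s


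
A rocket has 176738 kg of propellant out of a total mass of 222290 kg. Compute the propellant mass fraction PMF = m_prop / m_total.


PMF = 176738 / 222290 = 0.795

0.795


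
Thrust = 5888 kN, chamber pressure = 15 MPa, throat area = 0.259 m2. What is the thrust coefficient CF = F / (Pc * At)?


CF = 5888000 / (15e6 * 0.259) = 1.52

1.52


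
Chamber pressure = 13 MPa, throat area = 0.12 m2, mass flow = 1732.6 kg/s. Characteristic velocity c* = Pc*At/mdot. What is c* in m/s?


c* = 13e6 * 0.12 / 1732.6 = 900 m/s

900 m/s


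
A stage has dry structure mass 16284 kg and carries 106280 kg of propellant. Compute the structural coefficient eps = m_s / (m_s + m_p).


eps = 16284 / (16284 + 106280) = 0.1329

0.1329


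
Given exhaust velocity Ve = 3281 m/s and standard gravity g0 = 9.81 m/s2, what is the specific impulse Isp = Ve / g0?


Isp = Ve / g0 = 3281 / 9.81 = 334.5 s

334.5 s


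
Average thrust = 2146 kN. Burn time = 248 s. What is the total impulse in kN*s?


It = 2146 * 248 = 532208 kN*s

532208 kN*s


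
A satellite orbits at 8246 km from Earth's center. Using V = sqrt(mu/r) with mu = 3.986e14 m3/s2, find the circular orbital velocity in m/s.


V = sqrt(3.986e14 / 8246000) = 6953 m/s

6953 m/s


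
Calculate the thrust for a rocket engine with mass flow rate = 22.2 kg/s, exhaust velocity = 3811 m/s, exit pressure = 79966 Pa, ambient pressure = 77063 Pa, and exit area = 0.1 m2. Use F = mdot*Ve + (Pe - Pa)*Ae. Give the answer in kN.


F = 22.2 * 3811 + (79966 - 77063) * 0.1 = 84894.0 N = 84.9 kN

84.9 kN


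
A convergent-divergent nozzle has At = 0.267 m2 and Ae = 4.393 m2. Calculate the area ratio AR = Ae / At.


AR = 4.393 / 0.267 = 16.5

16.5


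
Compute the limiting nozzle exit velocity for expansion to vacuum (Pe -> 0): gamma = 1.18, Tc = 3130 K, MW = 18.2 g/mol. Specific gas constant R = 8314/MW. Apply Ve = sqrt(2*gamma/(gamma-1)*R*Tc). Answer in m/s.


R = 8314 / 18.2 = 456.81 J/(kg.K)
Ve = sqrt(2 * 1.18 / (1.18 - 1) * 456.81 * 3130) = 4330 m/s

4330 m/s


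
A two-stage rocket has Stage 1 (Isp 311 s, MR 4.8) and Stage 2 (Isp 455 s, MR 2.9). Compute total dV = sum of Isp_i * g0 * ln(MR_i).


dV1 = 311 * 9.81 * ln(4.8) = 4785.7 m/s
dV2 = 455 * 9.81 * ln(2.9) = 4752.4 m/s
Total dV = 4785.7 + 4752.4 = 9538.1 m/s ~ 9538 m/s

9538 m/s


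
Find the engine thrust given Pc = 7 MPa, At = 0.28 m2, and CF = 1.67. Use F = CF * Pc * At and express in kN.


F = 1.67 * 7e6 * 0.28 = 3.2732e+06 N = 3273.2 kN

3273.2 kN


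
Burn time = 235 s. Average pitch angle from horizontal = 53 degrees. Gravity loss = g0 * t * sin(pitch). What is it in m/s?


GL = 9.81 * 235 * sin(53 deg) = 1841 m/s

1841 m/s


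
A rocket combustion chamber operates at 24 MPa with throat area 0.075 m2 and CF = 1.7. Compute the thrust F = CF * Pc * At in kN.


F = 1.7 * 24e6 * 0.075 = 3.0600e+06 N = 3060.0 kN

3060.0 kN


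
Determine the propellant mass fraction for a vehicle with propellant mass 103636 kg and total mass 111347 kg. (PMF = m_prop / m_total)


PMF = 103636 / 111347 = 0.931

0.931


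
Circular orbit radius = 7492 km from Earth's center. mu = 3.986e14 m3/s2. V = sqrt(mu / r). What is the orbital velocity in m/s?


V = sqrt(3.986e14 / 7492000) = 7294 m/s

7294 m/s


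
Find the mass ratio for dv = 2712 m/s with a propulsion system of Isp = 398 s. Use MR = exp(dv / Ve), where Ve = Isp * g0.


Ve = 398 * 9.81 = 3904.38 m/s
MR = exp(2712 / 3904.38) = 2.003

2.003


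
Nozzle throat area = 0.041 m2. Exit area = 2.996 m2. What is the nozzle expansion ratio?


AR = 2.996 / 0.041 = 73.1

73.1


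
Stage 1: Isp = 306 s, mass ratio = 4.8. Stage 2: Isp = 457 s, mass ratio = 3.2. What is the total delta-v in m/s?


dV1 = 306 * 9.81 * ln(4.8) = 4708.8 m/s
dV2 = 457 * 9.81 * ln(3.2) = 5214.6 m/s
Total dV = 4708.8 + 5214.6 = 9923.4 m/s ~ 9923 m/s

9923 m/s


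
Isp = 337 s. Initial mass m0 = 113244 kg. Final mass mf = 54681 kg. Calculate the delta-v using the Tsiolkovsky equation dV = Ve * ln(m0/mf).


Ve = 337 * 9.81 = 3305.97 m/s
dV = 3305.97 * ln(113244/54681) = 2407 m/s

2407 m/s


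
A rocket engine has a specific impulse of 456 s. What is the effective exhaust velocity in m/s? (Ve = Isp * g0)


Ve = Isp * g0 = 456 * 9.81 = 4473.4 m/s

4473.4 m/s


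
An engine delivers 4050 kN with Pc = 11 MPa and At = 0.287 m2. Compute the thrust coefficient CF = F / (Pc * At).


CF = 4050000 / (11e6 * 0.287) = 1.28

1.28


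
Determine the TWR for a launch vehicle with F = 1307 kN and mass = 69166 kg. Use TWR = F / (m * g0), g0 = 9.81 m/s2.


TWR = 1307000 / (69166 * 9.81) = 1.93

1.93


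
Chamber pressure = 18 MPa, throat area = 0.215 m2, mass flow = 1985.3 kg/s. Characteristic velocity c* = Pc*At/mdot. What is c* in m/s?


c* = 18e6 * 0.215 / 1985.3 = 1949 m/s

1949 m/s


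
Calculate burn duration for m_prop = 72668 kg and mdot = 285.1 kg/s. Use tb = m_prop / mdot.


tb = 72668 / 285.1 = 254.9 s

254.9 s


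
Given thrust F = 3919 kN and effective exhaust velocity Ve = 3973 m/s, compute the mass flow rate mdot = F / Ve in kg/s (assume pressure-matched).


mdot = F / Ve = 3919000 / 3973 = 986.4 kg/s

986.4 kg/s


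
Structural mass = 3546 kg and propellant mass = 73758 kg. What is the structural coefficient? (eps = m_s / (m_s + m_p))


eps = 3546 / (3546 + 73758) = 0.0459

0.0459


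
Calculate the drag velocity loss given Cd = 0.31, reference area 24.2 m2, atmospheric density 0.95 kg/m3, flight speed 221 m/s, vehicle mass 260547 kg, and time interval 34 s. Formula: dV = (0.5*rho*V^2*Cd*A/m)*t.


D = 0.5 * 0.95 * 221^2 * 0.31 * 24.2 = 174042.46 N
a = 174042.46 / 260547 = 0.668 m/s2
dV = 0.668 * 34 = 22.7 m/s

22.7 m/s


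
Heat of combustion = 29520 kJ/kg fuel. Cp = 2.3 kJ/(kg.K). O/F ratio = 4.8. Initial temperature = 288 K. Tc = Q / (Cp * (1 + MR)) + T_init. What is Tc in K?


Tc = 29520 / (2.3 * (1 + 4.8)) + 288 = 2501 K

2501 K


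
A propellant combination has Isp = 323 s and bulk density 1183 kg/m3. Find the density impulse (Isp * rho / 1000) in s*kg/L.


rho*Isp = 323 * 1183 / 1000 = 382 s*kg/L

382 s*kg/L


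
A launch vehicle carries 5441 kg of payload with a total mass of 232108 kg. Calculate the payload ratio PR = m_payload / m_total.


PR = 5441 / 232108 = 0.0234

0.0234


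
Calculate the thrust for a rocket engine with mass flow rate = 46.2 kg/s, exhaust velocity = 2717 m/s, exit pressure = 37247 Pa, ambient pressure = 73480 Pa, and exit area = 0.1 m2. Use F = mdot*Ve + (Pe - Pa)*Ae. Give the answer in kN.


F = 46.2 * 2717 + (37247 - 73480) * 0.1 = 121902.0 N = 121.9 kN

121.9 kN


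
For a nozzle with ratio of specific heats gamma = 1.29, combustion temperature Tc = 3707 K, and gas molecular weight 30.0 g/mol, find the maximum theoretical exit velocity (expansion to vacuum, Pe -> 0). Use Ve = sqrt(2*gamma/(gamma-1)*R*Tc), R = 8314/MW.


R = 8314 / 30.0 = 277.13 J/(kg.K)
Ve = sqrt(2 * 1.29 / (1.29 - 1) * 277.13 * 3707) = 3023 m/s

3023 m/s


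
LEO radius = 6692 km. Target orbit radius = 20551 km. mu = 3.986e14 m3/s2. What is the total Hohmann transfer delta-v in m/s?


V1 = sqrt(mu/r1) = 7717.75 m/s
dV1 = V1*(sqrt(2*r2/(r1+r2)) - 1) = 1761.95 m/s
V2 = sqrt(mu/r2) = 4404.05 m/s
dV2 = V2*(1 - sqrt(2*r1/(r1+r2))) = 1317.18 m/s
Total dV = 3079 m/s

3079 m/s


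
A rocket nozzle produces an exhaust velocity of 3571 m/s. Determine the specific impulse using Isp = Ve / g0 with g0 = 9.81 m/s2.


Isp = Ve / g0 = 3571 / 9.81 = 364.0 s

364.0 s


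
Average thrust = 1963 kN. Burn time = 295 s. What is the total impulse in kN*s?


It = 1963 * 295 = 579085 kN*s

579085 kN*s


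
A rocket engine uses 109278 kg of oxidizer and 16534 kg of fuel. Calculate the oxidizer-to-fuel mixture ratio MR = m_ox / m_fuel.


MR = 109278 / 16534 = 6.61

6.61


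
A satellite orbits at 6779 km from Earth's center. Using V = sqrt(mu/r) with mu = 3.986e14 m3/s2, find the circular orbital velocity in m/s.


V = sqrt(3.986e14 / 6779000) = 7668 m/s

7668 m/s


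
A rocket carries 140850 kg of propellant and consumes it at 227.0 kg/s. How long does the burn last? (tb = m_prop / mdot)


tb = 140850 / 227.0 = 620.5 s

620.5 s


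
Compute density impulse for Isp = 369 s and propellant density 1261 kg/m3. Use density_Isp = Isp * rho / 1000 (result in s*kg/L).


rho*Isp = 369 * 1261 / 1000 = 465 s*kg/L

465 s*kg/L
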